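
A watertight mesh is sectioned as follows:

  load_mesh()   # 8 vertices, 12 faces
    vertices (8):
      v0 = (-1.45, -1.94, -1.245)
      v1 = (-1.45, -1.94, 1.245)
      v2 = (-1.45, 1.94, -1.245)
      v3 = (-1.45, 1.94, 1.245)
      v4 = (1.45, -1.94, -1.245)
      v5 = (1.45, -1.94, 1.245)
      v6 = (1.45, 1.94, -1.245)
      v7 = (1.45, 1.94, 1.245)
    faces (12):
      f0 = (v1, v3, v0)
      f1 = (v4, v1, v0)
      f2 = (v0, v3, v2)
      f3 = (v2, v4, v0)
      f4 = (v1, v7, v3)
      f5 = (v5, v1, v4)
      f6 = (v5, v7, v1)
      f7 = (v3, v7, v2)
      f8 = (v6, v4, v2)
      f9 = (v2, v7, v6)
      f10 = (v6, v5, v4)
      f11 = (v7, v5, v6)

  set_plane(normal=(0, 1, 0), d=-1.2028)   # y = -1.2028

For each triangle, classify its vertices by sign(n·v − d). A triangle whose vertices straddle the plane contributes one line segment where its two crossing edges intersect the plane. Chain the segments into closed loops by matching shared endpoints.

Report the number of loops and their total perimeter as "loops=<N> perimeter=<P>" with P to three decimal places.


loops=1 perimeter=10.780

Straddling triangles (8 of 12):
  (v1,v3,v0) [-+-] → (-1.45, -1.2028, 1.245)–(-1.45, -1.2028, -0.7719)  len=2.0169
  (v0,v3,v2) [-++] → (-1.45, -1.2028, -0.7719)–(-1.45, -1.2028, -1.245)  len=0.4731
  (v2,v4,v0) [+--] → (0.899, -1.2028, -1.245)–(-1.45, -1.2028, -1.245)  len=2.3490
  (v1,v7,v3) [-++] → (-0.899, -1.2028, 1.245)–(-1.45, -1.2028, 1.245)  len=0.5510
  (v5,v7,v1) [-+-] → (1.45, -1.2028, 1.245)–(-0.899, -1.2028, 1.245)  len=2.3490
  (v6,v4,v2) [+-+] → (1.45, -1.2028, -1.245)–(0.899, -1.2028, -1.245)  len=0.5510
  (v6,v5,v4) [+--] → (1.45, -1.2028, 0.7719)–(1.45, -1.2028, -1.245)  len=2.0169
  (v7,v5,v6) [+-+] → (1.45, -1.2028, 1.245)–(1.45, -1.2028, 0.7719)  len=0.4731

Chained into 1 loop(s):
  loop 1: 8 segments, perimeter = 10.7800
Total perimeter = 10.780


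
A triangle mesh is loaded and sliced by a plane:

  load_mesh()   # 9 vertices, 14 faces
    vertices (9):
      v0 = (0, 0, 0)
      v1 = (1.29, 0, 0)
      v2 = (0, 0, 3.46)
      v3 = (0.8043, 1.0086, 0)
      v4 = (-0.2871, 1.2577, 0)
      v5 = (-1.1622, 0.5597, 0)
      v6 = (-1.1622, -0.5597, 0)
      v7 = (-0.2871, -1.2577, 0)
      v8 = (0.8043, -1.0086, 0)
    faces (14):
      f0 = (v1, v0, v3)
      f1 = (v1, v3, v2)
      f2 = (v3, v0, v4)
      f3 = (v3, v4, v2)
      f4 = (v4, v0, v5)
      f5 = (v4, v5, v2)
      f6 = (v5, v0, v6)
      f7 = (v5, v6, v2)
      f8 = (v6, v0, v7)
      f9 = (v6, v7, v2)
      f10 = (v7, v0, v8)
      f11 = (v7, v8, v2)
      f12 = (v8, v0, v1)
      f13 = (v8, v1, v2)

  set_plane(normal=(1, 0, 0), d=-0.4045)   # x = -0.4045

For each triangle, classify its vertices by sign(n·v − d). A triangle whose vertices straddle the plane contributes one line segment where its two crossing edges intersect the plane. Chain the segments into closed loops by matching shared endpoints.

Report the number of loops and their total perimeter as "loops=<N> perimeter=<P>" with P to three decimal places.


loops=1 perimeter=7.628

Straddling triangles (6 of 14):
  (v4,v0,v5) [++-] → (-0.4045, 0.194802, 0)–(-0.4045, 1.16406, 0)  len=0.9693
  (v4,v5,v2) [+-+] → (-0.4045, 1.16406, 0)–(-0.4045, 0.194802, 2.25576)  len=2.4552
  (v5,v0,v6) [-+-] → (-0.4045, 0.194802, 0)–(-0.4045, -0.194802, 0)  len=0.3896
  (v5,v6,v2) [--+] → (-0.4045, -0.194802, 2.25576)–(-0.4045, 0.194802, 2.25576)  len=0.3896
  (v6,v0,v7) [-++] → (-0.4045, -0.194802, 0)–(-0.4045, -1.16406, 0)  len=0.9693
  (v6,v7,v2) [-++] → (-0.4045, -1.16406, 0)–(-0.4045, -0.194802, 2.25576)  len=2.4552

Chained into 1 loop(s):
  loop 1: 6 segments, perimeter = 7.6281
Total perimeter = 7.628


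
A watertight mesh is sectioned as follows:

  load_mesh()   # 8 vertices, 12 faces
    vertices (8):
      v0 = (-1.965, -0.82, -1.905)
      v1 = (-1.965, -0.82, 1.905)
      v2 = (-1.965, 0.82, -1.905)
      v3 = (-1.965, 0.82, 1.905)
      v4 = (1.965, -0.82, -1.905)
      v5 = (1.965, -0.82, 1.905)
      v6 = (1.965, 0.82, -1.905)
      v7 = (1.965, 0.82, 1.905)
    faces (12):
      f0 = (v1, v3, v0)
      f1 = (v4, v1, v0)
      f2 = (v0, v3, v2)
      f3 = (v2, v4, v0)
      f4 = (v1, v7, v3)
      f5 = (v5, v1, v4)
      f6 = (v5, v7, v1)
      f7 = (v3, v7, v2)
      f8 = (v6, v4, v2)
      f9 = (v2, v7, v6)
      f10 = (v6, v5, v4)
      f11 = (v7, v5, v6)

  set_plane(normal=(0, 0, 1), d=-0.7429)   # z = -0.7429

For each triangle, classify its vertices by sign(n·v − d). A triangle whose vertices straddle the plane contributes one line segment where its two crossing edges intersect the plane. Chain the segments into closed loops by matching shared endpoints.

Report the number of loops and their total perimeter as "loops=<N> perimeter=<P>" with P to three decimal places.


Straddling triangles (8 of 12):
  (v1,v3,v0) [++-] → (-1.965, -0.319778, -0.7429)–(-1.965, -0.82, -0.7429)  len=0.5002
  (v4,v1,v0) [-+-] → (0.766298, -0.82, -0.7429)–(-1.965, -0.82, -0.7429)  len=2.7313
  (v0,v3,v2) [-+-] → (-1.965, -0.319778, -0.7429)–(-1.965, 0.82, -0.7429)  len=1.1398
  (v5,v1,v4) [++-] → (0.766298, -0.82, -0.7429)–(1.965, -0.82, -0.7429)  len=1.1987
  (v3,v7,v2) [++-] → (-0.766298, 0.82, -0.7429)–(-1.965, 0.82, -0.7429)  len=1.1987
  (v2,v7,v6) [-+-] → (-0.766298, 0.82, -0.7429)–(1.965, 0.82, -0.7429)  len=2.7313
  (v6,v5,v4) [-+-] → (1.965, 0.319778, -0.7429)–(1.965, -0.82, -0.7429)  len=1.1398
  (v7,v5,v6) [++-] → (1.965, 0.319778, -0.7429)–(1.965, 0.82, -0.7429)  len=0.5002

Chained into 1 loop(s):
  loop 1: 8 segments, perimeter = 11.1400
Total perimeter = 11.140

loops=1 perimeter=11.140


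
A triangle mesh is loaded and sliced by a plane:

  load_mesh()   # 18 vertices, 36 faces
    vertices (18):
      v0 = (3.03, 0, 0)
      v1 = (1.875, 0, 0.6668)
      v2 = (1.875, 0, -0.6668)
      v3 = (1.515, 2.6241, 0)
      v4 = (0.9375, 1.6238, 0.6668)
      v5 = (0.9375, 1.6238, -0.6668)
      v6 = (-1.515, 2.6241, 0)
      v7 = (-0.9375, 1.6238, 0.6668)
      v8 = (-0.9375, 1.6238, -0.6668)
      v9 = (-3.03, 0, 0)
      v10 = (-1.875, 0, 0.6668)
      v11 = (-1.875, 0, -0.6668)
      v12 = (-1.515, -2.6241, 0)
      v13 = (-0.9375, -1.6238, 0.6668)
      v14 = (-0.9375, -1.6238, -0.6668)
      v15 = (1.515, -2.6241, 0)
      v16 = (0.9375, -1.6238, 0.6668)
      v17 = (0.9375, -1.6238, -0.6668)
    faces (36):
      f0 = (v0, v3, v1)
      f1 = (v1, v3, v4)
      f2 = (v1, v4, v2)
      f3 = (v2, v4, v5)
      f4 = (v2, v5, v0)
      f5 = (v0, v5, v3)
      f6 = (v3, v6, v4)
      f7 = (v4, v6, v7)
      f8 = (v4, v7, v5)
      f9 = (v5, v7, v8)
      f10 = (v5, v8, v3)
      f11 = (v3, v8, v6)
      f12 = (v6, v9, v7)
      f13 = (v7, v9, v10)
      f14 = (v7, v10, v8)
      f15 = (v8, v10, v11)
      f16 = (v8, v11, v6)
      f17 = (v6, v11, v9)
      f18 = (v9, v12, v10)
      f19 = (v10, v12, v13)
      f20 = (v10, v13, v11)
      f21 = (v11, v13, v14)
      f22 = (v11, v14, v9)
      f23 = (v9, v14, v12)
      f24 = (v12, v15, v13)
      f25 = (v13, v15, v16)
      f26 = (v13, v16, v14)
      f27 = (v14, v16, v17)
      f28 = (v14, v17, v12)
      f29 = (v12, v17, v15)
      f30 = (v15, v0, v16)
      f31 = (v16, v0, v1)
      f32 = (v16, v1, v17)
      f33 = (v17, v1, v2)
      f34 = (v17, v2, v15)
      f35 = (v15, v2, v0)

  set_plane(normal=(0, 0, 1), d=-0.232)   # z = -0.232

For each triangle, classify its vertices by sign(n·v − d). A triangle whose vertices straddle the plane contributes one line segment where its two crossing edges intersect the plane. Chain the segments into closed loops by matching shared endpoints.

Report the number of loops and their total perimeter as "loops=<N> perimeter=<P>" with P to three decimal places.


Straddling triangles (24 of 36):
  (v1,v4,v2) [++-] → (1.56934, 0.529415, -0.232)–(1.875, 0, -0.232)  len=0.6113
  (v2,v4,v5) [-+-] → (1.56934, 0.529415, -0.232)–(0.9375, 1.6238, -0.232)  len=1.2637
  (v2,v5,v0) [--+] → (2.30196, 0.564969, -0.232)–(2.62814, 0, -0.232)  len=0.6524
  (v0,v5,v3) [+-+] → (2.30196, 0.564969, -0.232)–(1.31407, 2.27607, -0.232)  len=1.9758
  (v4,v7,v5) [++-] → (0.326185, 1.6238, -0.232)–(0.9375, 1.6238, -0.232)  len=0.6113
  (v5,v7,v8) [-+-] → (0.326185, 1.6238, -0.232)–(-0.9375, 1.6238, -0.232)  len=1.2637
  (v5,v8,v3) [--+] → (0.661701, 2.27607, -0.232)–(1.31407, 2.27607, -0.232)  len=0.6524
  (v3,v8,v6) [+-+] → (0.661701, 2.27607, -0.232)–(-1.31407, 2.27607, -0.232)  len=1.9758
  (v7,v10,v8) [++-] → (-1.24316, 1.09438, -0.232)–(-0.9375, 1.6238, -0.232)  len=0.6113
  (v8,v10,v11) [-+-] → (-1.24316, 1.09438, -0.232)–(-1.875, 0, -0.232)  len=1.2637
  (v8,v11,v6) [--+] → (-1.64025, 1.7111, -0.232)–(-1.31407, 2.27607, -0.232)  len=0.6524
  (v6,v11,v9) [+-+] → (-1.64025, 1.7111, -0.232)–(-2.62814, 0, -0.232)  len=1.9758
  (v10,v13,v11) [++-] → (-1.56934, -0.529415, -0.232)–(-1.875, 0, -0.232)  len=0.6113
  (v11,v13,v14) [-+-] → (-1.56934, -0.529415, -0.232)–(-0.9375, -1.6238, -0.232)  len=1.2637
  (v11,v14,v9) [--+] → (-2.30196, -0.564969, -0.232)–(-2.62814, 0, -0.232)  len=0.6524
  (v9,v14,v12) [+-+] → (-2.30196, -0.564969, -0.232)–(-1.31407, -2.27607, -0.232)  len=1.9758
  (v13,v16,v14) [++-] → (-0.326185, -1.6238, -0.232)–(-0.9375, -1.6238, -0.232)  len=0.6113
  (v14,v16,v17) [-+-] → (-0.326185, -1.6238, -0.232)–(0.9375, -1.6238, -0.232)  len=1.2637
  (v14,v17,v12) [--+] → (-0.661701, -2.27607, -0.232)–(-1.31407, -2.27607, -0.232)  len=0.6524
  (v12,v17,v15) [+-+] → (-0.661701, -2.27607, -0.232)–(1.31407, -2.27607, -0.232)  len=1.9758
  (v16,v1,v17) [++-] → (1.24316, -1.09438, -0.232)–(0.9375, -1.6238, -0.232)  len=0.6113
  (v17,v1,v2) [-+-] → (1.24316, -1.09438, -0.232)–(1.875, 0, -0.232)  len=1.2637
  (v17,v2,v15) [--+] → (1.64025, -1.7111, -0.232)–(1.31407, -2.27607, -0.232)  len=0.6524
  (v15,v2,v0) [+-+] → (1.64025, -1.7111, -0.232)–(2.62814, 0, -0.232)  len=1.9758

Chained into 2 loop(s):
  loop 1: 12 segments, perimeter = 11.2500
  loop 2: 12 segments, perimeter = 15.7689
Total perimeter = 27.019

loops=2 perimeter=27.019


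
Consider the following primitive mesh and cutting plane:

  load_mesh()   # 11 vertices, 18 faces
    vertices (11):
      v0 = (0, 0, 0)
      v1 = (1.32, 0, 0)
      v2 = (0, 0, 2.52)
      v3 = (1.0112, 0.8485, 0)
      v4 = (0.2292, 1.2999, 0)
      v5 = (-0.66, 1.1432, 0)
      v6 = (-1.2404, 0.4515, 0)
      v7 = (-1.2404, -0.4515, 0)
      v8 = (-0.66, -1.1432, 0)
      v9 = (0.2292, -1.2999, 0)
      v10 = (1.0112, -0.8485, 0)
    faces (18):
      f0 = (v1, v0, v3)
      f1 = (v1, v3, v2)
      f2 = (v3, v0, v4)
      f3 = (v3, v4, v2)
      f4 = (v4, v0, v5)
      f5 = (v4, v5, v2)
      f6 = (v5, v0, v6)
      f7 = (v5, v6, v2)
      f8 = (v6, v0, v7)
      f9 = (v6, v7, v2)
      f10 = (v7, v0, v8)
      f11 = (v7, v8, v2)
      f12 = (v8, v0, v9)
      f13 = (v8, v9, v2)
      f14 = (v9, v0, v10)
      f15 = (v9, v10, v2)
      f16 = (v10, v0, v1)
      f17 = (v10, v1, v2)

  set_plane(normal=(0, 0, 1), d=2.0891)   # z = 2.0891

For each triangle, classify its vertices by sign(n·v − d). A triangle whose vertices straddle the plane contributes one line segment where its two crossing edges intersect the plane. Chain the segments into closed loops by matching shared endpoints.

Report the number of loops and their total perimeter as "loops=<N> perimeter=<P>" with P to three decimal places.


Straddling triangles (9 of 18):
  (v1,v3,v2) [--+] → (0.172907, 0.145087, 2.0891)–(0.22571, 0, 2.0891)  len=0.1544
  (v3,v4,v2) [--+] → (0.0391914, 0.222273, 2.0891)–(0.172907, 0.145087, 2.0891)  len=0.1544
  (v4,v5,v2) [--+] → (-0.112855, 0.195478, 2.0891)–(0.0391914, 0.222273, 2.0891)  len=0.1544
  (v5,v6,v2) [--+] → (-0.212099, 0.0772029, 2.0891)–(-0.112855, 0.195478, 2.0891)  len=0.1544
  (v6,v7,v2) [--+] → (-0.212099, -0.0772029, 2.0891)–(-0.212099, 0.0772029, 2.0891)  len=0.1544
  (v7,v8,v2) [--+] → (-0.112855, -0.195478, 2.0891)–(-0.212099, -0.0772029, 2.0891)  len=0.1544
  (v8,v9,v2) [--+] → (0.0391914, -0.222273, 2.0891)–(-0.112855, -0.195478, 2.0891)  len=0.1544
  (v9,v10,v2) [--+] → (0.172907, -0.145087, 2.0891)–(0.0391914, -0.222273, 2.0891)  len=0.1544
  (v10,v1,v2) [--+] → (0.22571, 0, 2.0891)–(0.172907, -0.145087, 2.0891)  len=0.1544

Chained into 1 loop(s):
  loop 1: 9 segments, perimeter = 1.3896
Total perimeter = 1.390

loops=1 perimeter=1.390


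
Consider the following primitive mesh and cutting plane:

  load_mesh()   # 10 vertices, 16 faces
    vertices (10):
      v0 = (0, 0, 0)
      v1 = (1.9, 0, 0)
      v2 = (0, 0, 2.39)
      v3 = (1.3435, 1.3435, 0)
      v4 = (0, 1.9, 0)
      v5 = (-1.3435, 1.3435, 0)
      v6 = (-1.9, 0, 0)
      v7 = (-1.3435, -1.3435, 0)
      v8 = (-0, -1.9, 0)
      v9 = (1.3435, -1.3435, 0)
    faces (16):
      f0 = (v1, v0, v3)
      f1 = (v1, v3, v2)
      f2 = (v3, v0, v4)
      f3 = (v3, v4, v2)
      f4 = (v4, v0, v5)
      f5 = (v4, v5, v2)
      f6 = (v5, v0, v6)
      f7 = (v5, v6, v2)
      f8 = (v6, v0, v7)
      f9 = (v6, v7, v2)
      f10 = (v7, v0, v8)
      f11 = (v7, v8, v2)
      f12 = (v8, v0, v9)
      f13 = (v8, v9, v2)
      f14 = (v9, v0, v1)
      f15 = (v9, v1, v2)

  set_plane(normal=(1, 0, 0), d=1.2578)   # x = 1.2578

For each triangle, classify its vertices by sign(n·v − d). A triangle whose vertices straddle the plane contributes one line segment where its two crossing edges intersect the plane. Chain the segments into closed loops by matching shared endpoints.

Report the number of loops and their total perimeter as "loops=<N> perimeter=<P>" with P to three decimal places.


Straddling triangles (8 of 16):
  (v1,v0,v3) [+-+] → (1.2578, 0, 0)–(1.2578, 1.2578, 0)  len=1.2578
  (v1,v3,v2) [++-] → (1.2578, 1.2578, 0.152455)–(1.2578, 0, 0.80782)  len=1.4183
  (v3,v0,v4) [+--] → (1.2578, 1.2578, 0)–(1.2578, 1.379, 0)  len=0.1212
  (v3,v4,v2) [+--] → (1.2578, 1.379, 0)–(1.2578, 1.2578, 0.152455)  len=0.1948
  (v8,v0,v9) [--+] → (1.2578, -1.2578, 0)–(1.2578, -1.379, 0)  len=0.1212
  (v8,v9,v2) [-+-] → (1.2578, -1.379, 0)–(1.2578, -1.2578, 0.152455)  len=0.1948
  (v9,v0,v1) [+-+] → (1.2578, -1.2578, 0)–(1.2578, 0, 0)  len=1.2578
  (v9,v1,v2) [++-] → (1.2578, 0, 0.80782)–(1.2578, -1.2578, 0.152455)  len=1.4183

Chained into 1 loop(s):
  loop 1: 8 segments, perimeter = 5.9841
Total perimeter = 5.984

loops=1 perimeter=5.984


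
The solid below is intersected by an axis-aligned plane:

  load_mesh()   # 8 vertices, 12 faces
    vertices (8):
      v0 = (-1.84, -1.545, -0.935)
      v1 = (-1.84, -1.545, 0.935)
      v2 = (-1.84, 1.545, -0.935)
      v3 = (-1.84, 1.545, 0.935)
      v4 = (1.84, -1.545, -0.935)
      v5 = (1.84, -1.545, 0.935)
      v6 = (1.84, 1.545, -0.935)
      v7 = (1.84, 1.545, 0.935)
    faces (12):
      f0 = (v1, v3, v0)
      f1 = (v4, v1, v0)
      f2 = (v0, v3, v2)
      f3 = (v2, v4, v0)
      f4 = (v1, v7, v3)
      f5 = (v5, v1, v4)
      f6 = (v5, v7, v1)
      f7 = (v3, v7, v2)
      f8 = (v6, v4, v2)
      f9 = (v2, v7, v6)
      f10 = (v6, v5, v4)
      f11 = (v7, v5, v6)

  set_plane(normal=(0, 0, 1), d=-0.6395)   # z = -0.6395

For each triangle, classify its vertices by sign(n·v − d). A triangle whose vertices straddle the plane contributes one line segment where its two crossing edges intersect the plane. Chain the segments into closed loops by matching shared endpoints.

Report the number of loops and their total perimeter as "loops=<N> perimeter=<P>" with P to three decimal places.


Straddling triangles (8 of 12):
  (v1,v3,v0) [++-] → (-1.84, -1.05671, -0.6395)–(-1.84, -1.545, -0.6395)  len=0.4883
  (v4,v1,v0) [-+-] → (1.25848, -1.545, -0.6395)–(-1.84, -1.545, -0.6395)  len=3.0985
  (v0,v3,v2) [-+-] → (-1.84, -1.05671, -0.6395)–(-1.84, 1.545, -0.6395)  len=2.6017
  (v5,v1,v4) [++-] → (1.25848, -1.545, -0.6395)–(1.84, -1.545, -0.6395)  len=0.5815
  (v3,v7,v2) [++-] → (-1.25848, 1.545, -0.6395)–(-1.84, 1.545, -0.6395)  len=0.5815
  (v2,v7,v6) [-+-] → (-1.25848, 1.545, -0.6395)–(1.84, 1.545, -0.6395)  len=3.0985
  (v6,v5,v4) [-+-] → (1.84, 1.05671, -0.6395)–(1.84, -1.545, -0.6395)  len=2.6017
  (v7,v5,v6) [++-] → (1.84, 1.05671, -0.6395)–(1.84, 1.545, -0.6395)  len=0.4883

Chained into 1 loop(s):
  loop 1: 8 segments, perimeter = 13.5400
Total perimeter = 13.540

loops=1 perimeter=13.540


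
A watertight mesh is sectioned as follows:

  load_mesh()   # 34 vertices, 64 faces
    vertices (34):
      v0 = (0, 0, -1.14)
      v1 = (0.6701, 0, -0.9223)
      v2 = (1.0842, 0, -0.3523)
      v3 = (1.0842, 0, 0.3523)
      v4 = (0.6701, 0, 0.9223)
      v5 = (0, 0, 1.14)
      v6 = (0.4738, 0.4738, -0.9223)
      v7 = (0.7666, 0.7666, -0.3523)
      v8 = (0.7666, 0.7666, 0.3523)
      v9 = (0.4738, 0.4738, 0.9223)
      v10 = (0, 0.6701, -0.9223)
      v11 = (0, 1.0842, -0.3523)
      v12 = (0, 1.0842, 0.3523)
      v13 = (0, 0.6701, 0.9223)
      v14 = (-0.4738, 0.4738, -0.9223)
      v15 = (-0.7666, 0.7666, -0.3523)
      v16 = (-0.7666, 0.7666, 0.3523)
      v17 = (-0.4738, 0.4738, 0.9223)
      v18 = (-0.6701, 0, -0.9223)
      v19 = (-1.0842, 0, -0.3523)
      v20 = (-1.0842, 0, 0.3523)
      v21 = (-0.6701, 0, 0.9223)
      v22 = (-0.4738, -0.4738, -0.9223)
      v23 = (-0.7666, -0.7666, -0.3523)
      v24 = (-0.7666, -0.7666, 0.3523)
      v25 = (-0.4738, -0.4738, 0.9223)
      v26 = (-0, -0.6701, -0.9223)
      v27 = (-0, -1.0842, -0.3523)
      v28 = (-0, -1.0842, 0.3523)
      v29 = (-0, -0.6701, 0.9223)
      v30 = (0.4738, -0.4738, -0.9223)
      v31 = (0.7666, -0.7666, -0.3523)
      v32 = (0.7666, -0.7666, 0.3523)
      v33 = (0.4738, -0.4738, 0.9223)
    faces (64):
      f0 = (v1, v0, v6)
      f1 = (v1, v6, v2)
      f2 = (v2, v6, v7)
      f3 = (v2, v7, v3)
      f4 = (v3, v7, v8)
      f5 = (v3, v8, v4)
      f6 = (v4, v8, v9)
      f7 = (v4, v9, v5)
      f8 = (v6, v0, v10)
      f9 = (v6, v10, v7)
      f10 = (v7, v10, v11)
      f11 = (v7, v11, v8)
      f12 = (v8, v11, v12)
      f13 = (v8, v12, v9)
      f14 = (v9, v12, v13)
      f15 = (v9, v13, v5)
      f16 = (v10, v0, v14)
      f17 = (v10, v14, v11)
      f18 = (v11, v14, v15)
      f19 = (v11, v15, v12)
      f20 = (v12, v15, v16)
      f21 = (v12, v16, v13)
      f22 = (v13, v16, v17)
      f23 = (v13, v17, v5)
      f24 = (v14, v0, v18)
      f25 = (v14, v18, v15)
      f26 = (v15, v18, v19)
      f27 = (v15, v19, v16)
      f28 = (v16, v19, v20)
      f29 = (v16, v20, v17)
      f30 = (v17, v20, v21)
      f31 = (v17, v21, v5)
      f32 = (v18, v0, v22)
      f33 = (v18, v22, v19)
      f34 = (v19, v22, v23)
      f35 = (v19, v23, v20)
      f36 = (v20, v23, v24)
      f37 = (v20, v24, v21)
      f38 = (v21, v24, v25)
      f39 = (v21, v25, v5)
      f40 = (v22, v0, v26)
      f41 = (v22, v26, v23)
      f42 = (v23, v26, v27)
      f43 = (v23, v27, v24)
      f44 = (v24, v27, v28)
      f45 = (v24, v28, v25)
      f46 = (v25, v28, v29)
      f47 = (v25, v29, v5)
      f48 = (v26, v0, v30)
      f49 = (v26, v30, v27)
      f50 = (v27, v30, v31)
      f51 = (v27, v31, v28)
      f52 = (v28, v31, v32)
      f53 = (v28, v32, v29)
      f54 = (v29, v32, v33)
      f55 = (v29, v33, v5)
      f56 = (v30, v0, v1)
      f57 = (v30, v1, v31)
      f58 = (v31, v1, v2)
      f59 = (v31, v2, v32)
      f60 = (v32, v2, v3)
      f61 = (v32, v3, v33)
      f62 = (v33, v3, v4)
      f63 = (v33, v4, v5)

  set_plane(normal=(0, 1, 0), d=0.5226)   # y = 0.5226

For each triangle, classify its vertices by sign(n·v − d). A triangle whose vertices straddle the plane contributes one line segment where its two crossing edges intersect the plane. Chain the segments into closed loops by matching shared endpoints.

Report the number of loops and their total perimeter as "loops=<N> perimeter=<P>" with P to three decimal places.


Straddling triangles (20 of 64):
  (v2,v6,v7) [--+] → (0.5226, 0.5226, -0.8273)–(0.867688, 0.5226, -0.3523)  len=0.5871
  (v2,v7,v3) [-+-] → (0.867688, 0.5226, -0.3523)–(0.867688, 0.5226, -0.128034)  len=0.2243
  (v3,v7,v8) [-++] → (0.867688, 0.5226, -0.128034)–(0.867688, 0.5226, 0.3523)  len=0.4803
  (v3,v8,v4) [-+-] → (0.867688, 0.5226, 0.3523)–(0.735885, 0.5226, 0.533724)  len=0.2242
  (v4,v8,v9) [-+-] → (0.735885, 0.5226, 0.533724)–(0.5226, 0.5226, 0.8273)  len=0.3629
  (v6,v0,v10) [--+] → (0, 0.5226, -0.970219)–(0.356014, 0.5226, -0.9223)  len=0.3592
  (v6,v10,v7) [-++] → (0.356014, 0.5226, -0.9223)–(0.5226, 0.5226, -0.8273)  len=0.1918
  (v8,v12,v9) [++-] → (0.435921, 0.5226, 0.87673)–(0.5226, 0.5226, 0.8273)  len=0.0998
  (v9,v12,v13) [-++] → (0.435921, 0.5226, 0.87673)–(0.356014, 0.5226, 0.9223)  len=0.0920
  (v9,v13,v5) [-+-] → (0.356014, 0.5226, 0.9223)–(0, 0.5226, 0.970219)  len=0.3592
  (v10,v0,v14) [+--] → (0, 0.5226, -0.970219)–(-0.356014, 0.5226, -0.9223)  len=0.3592
  (v10,v14,v11) [+-+] → (-0.356014, 0.5226, -0.9223)–(-0.435921, 0.5226, -0.87673)  len=0.0920
  (v11,v14,v15) [+-+] → (-0.435921, 0.5226, -0.87673)–(-0.5226, 0.5226, -0.8273)  len=0.0998
  (v13,v16,v17) [++-] → (-0.5226, 0.5226, 0.8273)–(-0.356014, 0.5226, 0.9223)  len=0.1918
  (v13,v17,v5) [+--] → (-0.356014, 0.5226, 0.9223)–(0, 0.5226, 0.970219)  len=0.3592
  (v14,v18,v15) [--+] → (-0.735885, 0.5226, -0.533724)–(-0.5226, 0.5226, -0.8273)  len=0.3629
  (v15,v18,v19) [+--] → (-0.735885, 0.5226, -0.533724)–(-0.867688, 0.5226, -0.3523)  len=0.2242
  (v15,v19,v16) [+-+] → (-0.867688, 0.5226, -0.3523)–(-0.867688, 0.5226, 0.128034)  len=0.4803
  (v16,v19,v20) [+--] → (-0.867688, 0.5226, 0.128034)–(-0.867688, 0.5226, 0.3523)  len=0.2243
  (v16,v20,v17) [+--] → (-0.867688, 0.5226, 0.3523)–(-0.5226, 0.5226, 0.8273)  len=0.5871

Chained into 1 loop(s):
  loop 1: 20 segments, perimeter = 5.9617
Total perimeter = 5.962

loops=1 perimeter=5.962


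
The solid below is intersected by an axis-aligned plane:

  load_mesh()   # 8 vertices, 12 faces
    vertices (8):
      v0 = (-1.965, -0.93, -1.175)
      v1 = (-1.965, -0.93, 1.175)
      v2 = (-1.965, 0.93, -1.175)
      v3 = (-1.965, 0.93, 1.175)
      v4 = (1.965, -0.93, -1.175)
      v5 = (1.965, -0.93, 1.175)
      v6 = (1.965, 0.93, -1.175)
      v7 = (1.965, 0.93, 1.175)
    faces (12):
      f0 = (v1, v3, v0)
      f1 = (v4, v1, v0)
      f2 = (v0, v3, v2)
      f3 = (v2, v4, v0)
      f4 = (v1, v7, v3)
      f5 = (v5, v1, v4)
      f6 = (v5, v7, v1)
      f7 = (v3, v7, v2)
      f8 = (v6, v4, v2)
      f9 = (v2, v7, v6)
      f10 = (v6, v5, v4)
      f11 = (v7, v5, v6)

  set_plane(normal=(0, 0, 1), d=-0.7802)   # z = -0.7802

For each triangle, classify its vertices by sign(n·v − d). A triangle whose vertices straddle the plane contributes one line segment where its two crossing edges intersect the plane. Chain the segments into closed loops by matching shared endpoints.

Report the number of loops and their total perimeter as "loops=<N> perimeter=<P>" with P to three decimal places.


Straddling triangles (8 of 12):
  (v1,v3,v0) [++-] → (-1.965, -0.61752, -0.7802)–(-1.965, -0.93, -0.7802)  len=0.3125
  (v4,v1,v0) [-+-] → (1.30476, -0.93, -0.7802)–(-1.965, -0.93, -0.7802)  len=3.2698
  (v0,v3,v2) [-+-] → (-1.965, -0.61752, -0.7802)–(-1.965, 0.93, -0.7802)  len=1.5475
  (v5,v1,v4) [++-] → (1.30476, -0.93, -0.7802)–(1.965, -0.93, -0.7802)  len=0.6602
  (v3,v7,v2) [++-] → (-1.30476, 0.93, -0.7802)–(-1.965, 0.93, -0.7802)  len=0.6602
  (v2,v7,v6) [-+-] → (-1.30476, 0.93, -0.7802)–(1.965, 0.93, -0.7802)  len=3.2698
  (v6,v5,v4) [-+-] → (1.965, 0.61752, -0.7802)–(1.965, -0.93, -0.7802)  len=1.5475
  (v7,v5,v6) [++-] → (1.965, 0.61752, -0.7802)–(1.965, 0.93, -0.7802)  len=0.3125

Chained into 1 loop(s):
  loop 1: 8 segments, perimeter = 11.5800
Total perimeter = 11.580

loops=1 perimeter=11.580


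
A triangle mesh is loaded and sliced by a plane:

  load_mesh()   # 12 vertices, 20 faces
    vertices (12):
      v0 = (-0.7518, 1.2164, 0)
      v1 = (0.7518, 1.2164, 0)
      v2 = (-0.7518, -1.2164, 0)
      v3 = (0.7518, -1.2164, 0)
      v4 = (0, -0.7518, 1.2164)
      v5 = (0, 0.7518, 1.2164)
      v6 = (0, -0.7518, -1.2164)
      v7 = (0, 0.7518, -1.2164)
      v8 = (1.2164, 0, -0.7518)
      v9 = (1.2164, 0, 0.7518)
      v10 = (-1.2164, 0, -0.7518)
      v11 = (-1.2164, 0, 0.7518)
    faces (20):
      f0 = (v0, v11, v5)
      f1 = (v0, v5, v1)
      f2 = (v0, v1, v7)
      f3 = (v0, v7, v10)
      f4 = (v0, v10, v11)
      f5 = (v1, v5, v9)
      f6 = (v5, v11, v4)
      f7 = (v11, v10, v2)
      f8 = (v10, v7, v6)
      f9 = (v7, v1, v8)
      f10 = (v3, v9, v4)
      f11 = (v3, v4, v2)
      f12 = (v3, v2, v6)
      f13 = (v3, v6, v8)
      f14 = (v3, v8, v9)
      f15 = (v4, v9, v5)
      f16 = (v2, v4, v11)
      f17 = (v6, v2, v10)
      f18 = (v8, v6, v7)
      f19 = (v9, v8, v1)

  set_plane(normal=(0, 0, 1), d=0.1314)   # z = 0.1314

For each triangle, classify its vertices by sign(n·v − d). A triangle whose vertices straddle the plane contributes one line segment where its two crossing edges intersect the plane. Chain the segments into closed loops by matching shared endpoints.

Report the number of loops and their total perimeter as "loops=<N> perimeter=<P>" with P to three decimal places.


loops=1 perimeter=7.899

Straddling triangles (10 of 20):
  (v0,v11,v5) [-++] → (-0.833003, 1.0038, 0.1314)–(-0.670588, 1.16621, 0.1314)  len=0.2297
  (v0,v5,v1) [-+-] → (-0.670588, 1.16621, 0.1314)–(0.670588, 1.16621, 0.1314)  len=1.3412
  (v0,v10,v11) [--+] → (-1.2164, 0, 0.1314)–(-0.833003, 1.0038, 0.1314)  len=1.0745
  (v1,v5,v9) [-++] → (0.670588, 1.16621, 0.1314)–(0.833003, 1.0038, 0.1314)  len=0.2297
  (v11,v10,v2) [+--] → (-1.2164, 0, 0.1314)–(-0.833003, -1.0038, 0.1314)  len=1.0745
  (v3,v9,v4) [-++] → (0.833003, -1.0038, 0.1314)–(0.670588, -1.16621, 0.1314)  len=0.2297
  (v3,v4,v2) [-+-] → (0.670588, -1.16621, 0.1314)–(-0.670588, -1.16621, 0.1314)  len=1.3412
  (v3,v8,v9) [--+] → (1.2164, 0, 0.1314)–(0.833003, -1.0038, 0.1314)  len=1.0745
  (v2,v4,v11) [-++] → (-0.670588, -1.16621, 0.1314)–(-0.833003, -1.0038, 0.1314)  len=0.2297
  (v9,v8,v1) [+--] → (1.2164, 0, 0.1314)–(0.833003, 1.0038, 0.1314)  len=1.0745

Chained into 1 loop(s):
  loop 1: 10 segments, perimeter = 7.8992
Total perimeter = 7.899


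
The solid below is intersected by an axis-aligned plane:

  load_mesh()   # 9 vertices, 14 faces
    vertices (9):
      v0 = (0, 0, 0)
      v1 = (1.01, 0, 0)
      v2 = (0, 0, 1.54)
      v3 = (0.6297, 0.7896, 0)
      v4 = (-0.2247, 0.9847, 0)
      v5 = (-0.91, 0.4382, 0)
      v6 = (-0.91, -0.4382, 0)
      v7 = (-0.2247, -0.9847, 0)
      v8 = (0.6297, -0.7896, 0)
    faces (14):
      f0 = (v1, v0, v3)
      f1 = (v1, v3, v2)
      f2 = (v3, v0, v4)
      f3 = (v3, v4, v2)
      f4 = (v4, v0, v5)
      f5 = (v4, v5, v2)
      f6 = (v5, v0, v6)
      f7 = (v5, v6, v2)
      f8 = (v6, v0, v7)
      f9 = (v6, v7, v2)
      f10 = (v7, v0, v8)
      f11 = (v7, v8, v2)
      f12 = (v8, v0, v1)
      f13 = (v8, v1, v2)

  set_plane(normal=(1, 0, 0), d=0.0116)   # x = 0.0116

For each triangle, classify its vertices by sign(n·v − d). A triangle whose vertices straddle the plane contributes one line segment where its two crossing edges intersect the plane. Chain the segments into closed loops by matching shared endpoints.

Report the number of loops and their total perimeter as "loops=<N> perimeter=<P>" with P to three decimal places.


Straddling triangles (8 of 14):
  (v1,v0,v3) [+-+] → (0.0116, 0, 0)–(0.0116, 0.0145456, 0)  len=0.0145
  (v1,v3,v2) [++-] → (0.0116, 0.0145456, 1.51163)–(0.0116, 0, 1.52231)  len=0.0180
  (v3,v0,v4) [+--] → (0.0116, 0.0145456, 0)–(0.0116, 0.930742, 0)  len=0.9162
  (v3,v4,v2) [+--] → (0.0116, 0.930742, 0)–(0.0116, 0.0145456, 1.51163)  len=1.7676
  (v7,v0,v8) [--+] → (0.0116, -0.0145456, 0)–(0.0116, -0.930742, 0)  len=0.9162
  (v7,v8,v2) [-+-] → (0.0116, -0.930742, 0)–(0.0116, -0.0145456, 1.51163)  len=1.7676
  (v8,v0,v1) [+-+] → (0.0116, -0.0145456, 0)–(0.0116, 0, 0)  len=0.0145
  (v8,v1,v2) [++-] → (0.0116, 0, 1.52231)–(0.0116, -0.0145456, 1.51163)  len=0.0180

Chained into 1 loop(s):
  loop 1: 8 segments, perimeter = 5.4328
Total perimeter = 5.433

loops=1 perimeter=5.433


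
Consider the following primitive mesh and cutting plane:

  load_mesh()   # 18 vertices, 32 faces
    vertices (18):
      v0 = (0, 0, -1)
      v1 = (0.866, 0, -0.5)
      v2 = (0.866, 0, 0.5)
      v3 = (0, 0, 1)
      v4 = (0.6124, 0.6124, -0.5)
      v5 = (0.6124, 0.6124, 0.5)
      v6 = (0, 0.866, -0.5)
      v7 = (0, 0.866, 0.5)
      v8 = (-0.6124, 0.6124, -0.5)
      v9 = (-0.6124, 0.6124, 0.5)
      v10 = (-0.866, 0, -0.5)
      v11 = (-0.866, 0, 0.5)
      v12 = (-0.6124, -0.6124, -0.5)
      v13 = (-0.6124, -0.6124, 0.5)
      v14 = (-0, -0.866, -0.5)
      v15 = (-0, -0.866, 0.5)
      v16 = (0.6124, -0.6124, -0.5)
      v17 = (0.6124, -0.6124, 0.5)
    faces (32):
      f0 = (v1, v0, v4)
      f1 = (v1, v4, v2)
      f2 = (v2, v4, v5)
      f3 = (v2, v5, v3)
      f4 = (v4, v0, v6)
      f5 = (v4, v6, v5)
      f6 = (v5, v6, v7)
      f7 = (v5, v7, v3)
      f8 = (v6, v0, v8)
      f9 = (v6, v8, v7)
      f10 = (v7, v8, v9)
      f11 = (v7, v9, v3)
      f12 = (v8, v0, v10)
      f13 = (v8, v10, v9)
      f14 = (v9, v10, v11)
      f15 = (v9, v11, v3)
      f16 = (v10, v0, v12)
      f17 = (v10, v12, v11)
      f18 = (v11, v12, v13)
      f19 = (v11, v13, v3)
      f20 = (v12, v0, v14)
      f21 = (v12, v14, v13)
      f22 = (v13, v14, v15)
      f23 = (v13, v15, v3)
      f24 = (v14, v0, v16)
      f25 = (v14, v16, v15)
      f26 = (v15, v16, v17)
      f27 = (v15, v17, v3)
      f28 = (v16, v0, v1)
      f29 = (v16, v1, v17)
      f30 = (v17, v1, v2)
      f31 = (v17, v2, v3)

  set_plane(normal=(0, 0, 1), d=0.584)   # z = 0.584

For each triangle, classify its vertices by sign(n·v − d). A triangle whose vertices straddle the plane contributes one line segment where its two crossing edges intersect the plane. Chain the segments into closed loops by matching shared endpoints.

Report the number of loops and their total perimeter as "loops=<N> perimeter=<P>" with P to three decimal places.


Straddling triangles (8 of 32):
  (v2,v5,v3) [--+] → (0.509517, 0.509517, 0.584)–(0.720512, 0, 0.584)  len=0.5515
  (v5,v7,v3) [--+] → (0, 0.720512, 0.584)–(0.509517, 0.509517, 0.584)  len=0.5515
  (v7,v9,v3) [--+] → (-0.509517, 0.509517, 0.584)–(0, 0.720512, 0.584)  len=0.5515
  (v9,v11,v3) [--+] → (-0.720512, 0, 0.584)–(-0.509517, 0.509517, 0.584)  len=0.5515
  (v11,v13,v3) [--+] → (-0.509517, -0.509517, 0.584)–(-0.720512, 0, 0.584)  len=0.5515
  (v13,v15,v3) [--+] → (0, -0.720512, 0.584)–(-0.509517, -0.509517, 0.584)  len=0.5515
  (v15,v17,v3) [--+] → (0.509517, -0.509517, 0.584)–(0, -0.720512, 0.584)  len=0.5515
  (v17,v2,v3) [--+] → (0.720512, 0, 0.584)–(0.509517, -0.509517, 0.584)  len=0.5515

Chained into 1 loop(s):
  loop 1: 8 segments, perimeter = 4.4118
Total perimeter = 4.412

loops=1 perimeter=4.412


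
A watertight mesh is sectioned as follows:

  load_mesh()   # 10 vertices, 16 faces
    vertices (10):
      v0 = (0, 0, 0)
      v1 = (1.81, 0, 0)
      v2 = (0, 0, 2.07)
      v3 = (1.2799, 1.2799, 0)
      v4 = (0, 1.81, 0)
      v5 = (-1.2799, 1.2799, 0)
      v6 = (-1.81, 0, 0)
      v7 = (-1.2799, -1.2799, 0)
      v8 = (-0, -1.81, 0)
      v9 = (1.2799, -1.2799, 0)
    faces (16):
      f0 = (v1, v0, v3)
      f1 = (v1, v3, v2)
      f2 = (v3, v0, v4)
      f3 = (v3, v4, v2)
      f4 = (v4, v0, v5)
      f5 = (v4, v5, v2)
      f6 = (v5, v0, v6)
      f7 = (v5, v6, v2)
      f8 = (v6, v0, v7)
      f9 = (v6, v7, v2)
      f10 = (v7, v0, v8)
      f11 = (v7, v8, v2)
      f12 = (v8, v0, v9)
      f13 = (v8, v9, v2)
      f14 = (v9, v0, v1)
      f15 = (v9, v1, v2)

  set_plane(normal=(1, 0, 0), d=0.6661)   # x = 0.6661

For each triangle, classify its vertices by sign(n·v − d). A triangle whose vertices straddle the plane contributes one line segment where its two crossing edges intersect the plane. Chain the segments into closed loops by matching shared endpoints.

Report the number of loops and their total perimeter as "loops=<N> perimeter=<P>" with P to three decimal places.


loops=1 perimeter=7.180

Straddling triangles (8 of 16):
  (v1,v0,v3) [+-+] → (0.6661, 0, 0)–(0.6661, 0.6661, 0)  len=0.6661
  (v1,v3,v2) [++-] → (0.6661, 0.6661, 0.992707)–(0.6661, 0, 1.30822)  len=0.7370
  (v3,v0,v4) [+--] → (0.6661, 0.6661, 0)–(0.6661, 1.53412, 0)  len=0.8680
  (v3,v4,v2) [+--] → (0.6661, 1.53412, 0)–(0.6661, 0.6661, 0.992707)  len=1.3187
  (v8,v0,v9) [--+] → (0.6661, -0.6661, 0)–(0.6661, -1.53412, 0)  len=0.8680
  (v8,v9,v2) [-+-] → (0.6661, -1.53412, 0)–(0.6661, -0.6661, 0.992707)  len=1.3187
  (v9,v0,v1) [+-+] → (0.6661, -0.6661, 0)–(0.6661, 0, 0)  len=0.6661
  (v9,v1,v2) [++-] → (0.6661, 0, 1.30822)–(0.6661, -0.6661, 0.992707)  len=0.7370

Chained into 1 loop(s):
  loop 1: 8 segments, perimeter = 7.1797
Total perimeter = 7.180


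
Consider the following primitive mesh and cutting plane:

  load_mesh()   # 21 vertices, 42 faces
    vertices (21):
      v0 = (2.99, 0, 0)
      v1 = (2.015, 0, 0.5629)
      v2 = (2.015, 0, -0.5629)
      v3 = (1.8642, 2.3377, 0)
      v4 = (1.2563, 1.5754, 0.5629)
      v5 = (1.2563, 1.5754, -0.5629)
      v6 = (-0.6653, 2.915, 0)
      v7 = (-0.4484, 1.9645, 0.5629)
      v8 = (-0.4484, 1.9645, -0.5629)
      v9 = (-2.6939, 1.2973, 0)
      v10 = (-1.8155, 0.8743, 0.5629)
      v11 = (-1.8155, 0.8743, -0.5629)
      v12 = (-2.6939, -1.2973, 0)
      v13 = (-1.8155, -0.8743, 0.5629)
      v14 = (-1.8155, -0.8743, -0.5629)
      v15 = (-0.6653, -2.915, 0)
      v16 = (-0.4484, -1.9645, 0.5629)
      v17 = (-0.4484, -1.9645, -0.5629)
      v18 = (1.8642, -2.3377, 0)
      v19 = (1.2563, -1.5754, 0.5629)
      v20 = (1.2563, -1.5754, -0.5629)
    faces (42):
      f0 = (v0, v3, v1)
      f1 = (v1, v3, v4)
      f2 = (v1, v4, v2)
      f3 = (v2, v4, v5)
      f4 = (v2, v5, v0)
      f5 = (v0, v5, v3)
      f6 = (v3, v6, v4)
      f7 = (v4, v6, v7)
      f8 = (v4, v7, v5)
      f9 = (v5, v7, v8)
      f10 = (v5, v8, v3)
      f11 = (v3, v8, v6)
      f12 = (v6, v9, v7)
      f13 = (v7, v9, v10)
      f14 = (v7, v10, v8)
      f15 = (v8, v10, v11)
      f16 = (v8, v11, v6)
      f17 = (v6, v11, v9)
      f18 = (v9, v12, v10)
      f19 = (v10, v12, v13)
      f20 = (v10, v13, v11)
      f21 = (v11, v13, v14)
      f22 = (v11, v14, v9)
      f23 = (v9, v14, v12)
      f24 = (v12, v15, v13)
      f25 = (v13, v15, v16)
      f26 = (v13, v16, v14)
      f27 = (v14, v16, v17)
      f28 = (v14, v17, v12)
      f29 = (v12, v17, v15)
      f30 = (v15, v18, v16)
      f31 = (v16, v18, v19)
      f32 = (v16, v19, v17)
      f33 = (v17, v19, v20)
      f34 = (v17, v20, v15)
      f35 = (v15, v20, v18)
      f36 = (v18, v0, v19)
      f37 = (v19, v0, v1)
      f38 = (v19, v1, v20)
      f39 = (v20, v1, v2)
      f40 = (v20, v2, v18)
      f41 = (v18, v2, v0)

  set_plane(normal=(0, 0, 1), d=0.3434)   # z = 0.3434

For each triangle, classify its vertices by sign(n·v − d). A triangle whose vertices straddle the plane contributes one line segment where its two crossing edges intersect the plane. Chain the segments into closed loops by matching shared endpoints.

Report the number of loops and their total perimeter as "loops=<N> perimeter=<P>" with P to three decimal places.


Straddling triangles (28 of 42):
  (v0,v3,v1) [--+] → (1.9562, 0.911574, 0.3434)–(2.3952, 0, 0.3434)  len=1.0118
  (v1,v3,v4) [+-+] → (1.9562, 0.911574, 0.3434)–(1.49335, 1.87266, 0.3434)  len=1.0667
  (v1,v4,v2) [++-] → (1.40423, 1.26824, 0.3434)–(2.015, 0, 0.3434)  len=1.4077
  (v2,v4,v5) [-+-] → (1.40423, 1.26824, 0.3434)–(1.2563, 1.5754, 0.3434)  len=0.3409
  (v3,v6,v4) [--+] → (0.506982, 2.09777, 0.3434)–(1.49335, 1.87266, 0.3434)  len=1.0117
  (v4,v6,v7) [+-+] → (0.506982, 2.09777, 0.3434)–(-0.532979, 2.33514, 0.3434)  len=1.0667
  (v4,v7,v5) [++-] → (-0.11603, 1.88864, 0.3434)–(1.2563, 1.5754, 0.3434)  len=1.4076
  (v5,v7,v8) [-+-] → (-0.11603, 1.88864, 0.3434)–(-0.4484, 1.9645, 0.3434)  len=0.3409
  (v6,v9,v7) [--+] → (-1.32402, 1.70433, 0.3434)–(-0.532979, 2.33514, 0.3434)  len=1.0118
  (v7,v9,v10) [+-+] → (-1.32402, 1.70433, 0.3434)–(-2.15803, 1.03925, 0.3434)  len=1.0667
  (v7,v10,v8) [++-] → (-1.54895, 1.08686, 0.3434)–(-0.4484, 1.9645, 0.3434)  len=1.4076
  (v8,v10,v11) [-+-] → (-1.54895, 1.08686, 0.3434)–(-1.8155, 0.8743, 0.3434)  len=0.3409
  (v9,v12,v10) [--+] → (-2.15803, 0.0274956, 0.3434)–(-2.15803, 1.03925, 0.3434)  len=1.0118
  (v10,v12,v13) [+-+] → (-2.15803, 0.0274956, 0.3434)–(-2.15803, -1.03925, 0.3434)  len=1.0667
  (v10,v13,v11) [++-] → (-1.8155, -0.533371, 0.3434)–(-1.8155, 0.8743, 0.3434)  len=1.4077
  (v11,v13,v14) [-+-] → (-1.8155, -0.533371, 0.3434)–(-1.8155, -0.8743, 0.3434)  len=0.3409
  (v12,v15,v13) [--+] → (-1.36699, -1.67006, 0.3434)–(-2.15803, -1.03925, 0.3434)  len=1.0118
  (v13,v15,v16) [+-+] → (-1.36699, -1.67006, 0.3434)–(-0.532979, -2.33514, 0.3434)  len=1.0667
  (v13,v16,v14) [++-] → (-0.714947, -1.75194, 0.3434)–(-1.8155, -0.8743, 0.3434)  len=1.4076
  (v14,v16,v17) [-+-] → (-0.714947, -1.75194, 0.3434)–(-0.4484, -1.9645, 0.3434)  len=0.3409
  (v15,v18,v16) [--+] → (0.453387, -2.11003, 0.3434)–(-0.532979, -2.33514, 0.3434)  len=1.0117
  (v16,v18,v19) [+-+] → (0.453387, -2.11003, 0.3434)–(1.49335, -1.87266, 0.3434)  len=1.0667
  (v16,v19,v17) [++-] → (0.92393, -1.65126, 0.3434)–(-0.4484, -1.9645, 0.3434)  len=1.4076
  (v17,v19,v20) [-+-] → (0.92393, -1.65126, 0.3434)–(1.2563, -1.5754, 0.3434)  len=0.3409
  (v18,v0,v19) [--+] → (1.93235, -0.961081, 0.3434)–(1.49335, -1.87266, 0.3434)  len=1.0118
  (v19,v0,v1) [+-+] → (1.93235, -0.961081, 0.3434)–(2.3952, 0, 0.3434)  len=1.0667
  (v19,v1,v20) [++-] → (1.86707, -0.30716, 0.3434)–(1.2563, -1.5754, 0.3434)  len=1.4077
  (v20,v1,v2) [-+-] → (1.86707, -0.30716, 0.3434)–(2.015, 0, 0.3434)  len=0.3409

Chained into 2 loop(s):
  loop 1: 14 segments, perimeter = 14.5494
  loop 2: 14 segments, perimeter = 12.2400
Total perimeter = 26.789

loops=2 perimeter=26.789


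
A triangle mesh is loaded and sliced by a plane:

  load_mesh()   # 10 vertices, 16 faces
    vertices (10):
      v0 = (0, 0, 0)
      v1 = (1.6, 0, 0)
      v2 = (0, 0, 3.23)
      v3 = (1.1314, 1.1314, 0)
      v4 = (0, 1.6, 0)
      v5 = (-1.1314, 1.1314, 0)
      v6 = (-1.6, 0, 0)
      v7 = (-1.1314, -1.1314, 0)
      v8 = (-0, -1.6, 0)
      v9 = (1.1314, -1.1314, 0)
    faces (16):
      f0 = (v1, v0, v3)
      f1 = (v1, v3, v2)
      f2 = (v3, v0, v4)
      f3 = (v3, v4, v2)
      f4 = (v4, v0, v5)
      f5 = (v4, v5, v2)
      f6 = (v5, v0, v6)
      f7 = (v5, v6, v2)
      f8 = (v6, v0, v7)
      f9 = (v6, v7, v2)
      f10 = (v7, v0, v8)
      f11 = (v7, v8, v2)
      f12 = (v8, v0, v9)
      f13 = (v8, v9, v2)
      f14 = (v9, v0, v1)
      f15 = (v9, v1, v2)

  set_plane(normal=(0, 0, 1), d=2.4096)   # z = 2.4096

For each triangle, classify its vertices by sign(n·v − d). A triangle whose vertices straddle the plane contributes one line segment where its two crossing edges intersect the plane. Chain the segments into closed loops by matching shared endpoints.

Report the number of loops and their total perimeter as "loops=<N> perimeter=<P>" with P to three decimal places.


Straddling triangles (8 of 16):
  (v1,v3,v2) [--+] → (0.287369, 0.287369, 2.4096)–(0.40639, 0, 2.4096)  len=0.3110
  (v3,v4,v2) [--+] → (0, 0.40639, 2.4096)–(0.287369, 0.287369, 2.4096)  len=0.3110
  (v4,v5,v2) [--+] → (-0.287369, 0.287369, 2.4096)–(0, 0.40639, 2.4096)  len=0.3110
  (v5,v6,v2) [--+] → (-0.40639, 0, 2.4096)–(-0.287369, 0.287369, 2.4096)  len=0.3110
  (v6,v7,v2) [--+] → (-0.287369, -0.287369, 2.4096)–(-0.40639, 0, 2.4096)  len=0.3110
  (v7,v8,v2) [--+] → (0, -0.40639, 2.4096)–(-0.287369, -0.287369, 2.4096)  len=0.3110
  (v8,v9,v2) [--+] → (0.287369, -0.287369, 2.4096)–(0, -0.40639, 2.4096)  len=0.3110
  (v9,v1,v2) [--+] → (0.40639, 0, 2.4096)–(0.287369, -0.287369, 2.4096)  len=0.3110

Chained into 1 loop(s):
  loop 1: 8 segments, perimeter = 2.4883
Total perimeter = 2.488

loops=1 perimeter=2.488


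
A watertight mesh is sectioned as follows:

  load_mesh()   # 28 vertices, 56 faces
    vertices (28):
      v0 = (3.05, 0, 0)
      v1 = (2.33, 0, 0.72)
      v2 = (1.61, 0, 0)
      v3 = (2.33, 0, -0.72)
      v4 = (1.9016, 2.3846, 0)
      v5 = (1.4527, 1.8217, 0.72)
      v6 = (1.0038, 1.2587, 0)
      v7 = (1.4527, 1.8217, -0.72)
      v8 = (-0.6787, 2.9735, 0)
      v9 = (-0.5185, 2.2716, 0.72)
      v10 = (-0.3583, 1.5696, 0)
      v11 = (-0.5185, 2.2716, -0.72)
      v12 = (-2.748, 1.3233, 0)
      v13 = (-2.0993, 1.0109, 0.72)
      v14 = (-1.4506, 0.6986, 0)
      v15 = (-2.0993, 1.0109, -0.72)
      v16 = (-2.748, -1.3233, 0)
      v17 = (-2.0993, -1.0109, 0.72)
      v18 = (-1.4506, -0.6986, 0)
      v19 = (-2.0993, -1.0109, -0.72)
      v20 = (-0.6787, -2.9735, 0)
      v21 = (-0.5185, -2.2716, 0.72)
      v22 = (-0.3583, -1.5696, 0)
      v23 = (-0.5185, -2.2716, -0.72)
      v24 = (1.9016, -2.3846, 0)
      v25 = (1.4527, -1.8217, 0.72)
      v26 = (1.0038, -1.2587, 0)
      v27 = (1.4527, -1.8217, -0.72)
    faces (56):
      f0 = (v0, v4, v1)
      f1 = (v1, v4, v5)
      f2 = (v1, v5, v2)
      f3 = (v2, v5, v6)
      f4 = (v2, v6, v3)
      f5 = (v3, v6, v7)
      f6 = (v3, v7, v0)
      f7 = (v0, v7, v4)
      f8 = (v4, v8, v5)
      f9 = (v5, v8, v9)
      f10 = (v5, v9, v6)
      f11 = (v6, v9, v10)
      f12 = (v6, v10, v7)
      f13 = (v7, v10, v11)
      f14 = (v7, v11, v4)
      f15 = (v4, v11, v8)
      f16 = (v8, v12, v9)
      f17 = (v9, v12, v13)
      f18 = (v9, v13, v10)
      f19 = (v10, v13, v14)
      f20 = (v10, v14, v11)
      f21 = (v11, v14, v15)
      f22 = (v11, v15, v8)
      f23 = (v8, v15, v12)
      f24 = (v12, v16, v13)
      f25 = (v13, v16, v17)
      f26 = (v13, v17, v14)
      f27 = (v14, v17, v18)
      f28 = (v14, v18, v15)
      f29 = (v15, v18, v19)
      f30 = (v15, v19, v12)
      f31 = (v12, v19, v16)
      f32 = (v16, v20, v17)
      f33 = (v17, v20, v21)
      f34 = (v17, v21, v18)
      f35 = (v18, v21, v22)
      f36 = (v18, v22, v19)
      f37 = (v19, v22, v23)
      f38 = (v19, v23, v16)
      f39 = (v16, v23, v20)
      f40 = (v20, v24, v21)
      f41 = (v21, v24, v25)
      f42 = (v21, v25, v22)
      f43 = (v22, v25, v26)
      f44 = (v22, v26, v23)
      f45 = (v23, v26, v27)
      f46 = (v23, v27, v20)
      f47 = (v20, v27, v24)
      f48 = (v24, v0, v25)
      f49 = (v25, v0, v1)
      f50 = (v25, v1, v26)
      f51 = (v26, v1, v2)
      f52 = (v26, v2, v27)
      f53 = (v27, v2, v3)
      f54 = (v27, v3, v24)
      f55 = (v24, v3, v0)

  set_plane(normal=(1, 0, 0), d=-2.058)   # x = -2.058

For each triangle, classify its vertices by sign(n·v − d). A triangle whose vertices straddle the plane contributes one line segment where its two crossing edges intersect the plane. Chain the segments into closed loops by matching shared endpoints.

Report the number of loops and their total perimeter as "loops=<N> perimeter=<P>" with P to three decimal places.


loops=1 perimeter=8.638

Straddling triangles (18 of 56):
  (v8,v12,v9) [+-+] → (-2.058, 1.87355, 0)–(-2.058, 1.61679, 0.22283)  len=0.3400
  (v9,v12,v13) [+--] → (-2.058, 1.61679, 0.22283)–(-2.058, 1.04384, 0.72)  len=0.7586
  (v9,v13,v10) [+-+] → (-2.058, 1.04384, 0.72)–(-2.058, 1.02415, 0.70292)  len=0.0261
  (v10,v13,v14) [+-+] → (-2.058, 1.02415, 0.70292)–(-2.058, 0.991017, 0.674161)  len=0.0439
  (v11,v14,v15) [++-] → (-2.058, 0.991017, -0.674161)–(-2.058, 1.04384, -0.72)  len=0.0699
  (v11,v15,v8) [+-+] → (-2.058, 1.04384, -0.72)–(-2.058, 1.06796, -0.699068)  len=0.0319
  (v8,v15,v12) [+--] → (-2.058, 1.06796, -0.699068)–(-2.058, 1.87355, 0)  len=1.0666
  (v13,v17,v14) [--+] → (-2.058, -0.902063, 0.674161)–(-2.058, 0.991017, 0.674161)  len=1.8931
  (v14,v17,v18) [+-+] → (-2.058, -0.902063, 0.674161)–(-2.058, -0.991017, 0.674161)  len=0.0890
  (v14,v18,v15) [++-] → (-2.058, 0.902063, -0.674161)–(-2.058, 0.991017, -0.674161)  len=0.0890
  (v15,v18,v19) [-+-] → (-2.058, 0.902063, -0.674161)–(-2.058, -0.991017, -0.674161)  len=1.8931
  (v16,v20,v17) [-+-] → (-2.058, -1.87355, 0)–(-2.058, -1.06796, 0.699068)  len=1.0666
  (v17,v20,v21) [-++] → (-2.058, -1.06796, 0.699068)–(-2.058, -1.04384, 0.72)  len=0.0319
  (v17,v21,v18) [-++] → (-2.058, -1.04384, 0.72)–(-2.058, -0.991017, 0.674161)  len=0.0699
  (v18,v22,v19) [++-] → (-2.058, -1.02415, -0.70292)–(-2.058, -0.991017, -0.674161)  len=0.0439
  (v19,v22,v23) [-++] → (-2.058, -1.02415, -0.70292)–(-2.058, -1.04384, -0.72)  len=0.0261
  (v19,v23,v16) [-+-] → (-2.058, -1.04384, -0.72)–(-2.058, -1.61679, -0.22283)  len=0.7586
  (v16,v23,v20) [-++] → (-2.058, -1.61679, -0.22283)–(-2.058, -1.87355, 0)  len=0.3400

Chained into 1 loop(s):
  loop 1: 18 segments, perimeter = 8.6380
Total perimeter = 8.638
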